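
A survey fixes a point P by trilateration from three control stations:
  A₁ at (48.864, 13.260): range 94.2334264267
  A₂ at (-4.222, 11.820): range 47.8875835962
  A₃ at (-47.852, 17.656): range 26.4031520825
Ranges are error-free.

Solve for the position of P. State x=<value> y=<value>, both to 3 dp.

x=-40.544 y=43.028

eq1: (x − 48.864)² + (y − 13.260)² = 94.2334264267²
eq2: (x + 4.222)² + (y − 11.820)² = 47.8875835962²
eq3: (x + 47.852)² + (y − 17.656)² = 26.4031520825²
eq3−eq2, eq3−eq1 (x²,y² cancel):
  87.260·x − 11.672·y = -4040.104779
  193.432·x − 8.792·y = -8220.842360
det = 87.260·-8.792 − -11.672·193.432 = 1490.548384
x = (-4040.104779·-8.792 − -11.672·-8220.842360) / 1490.548384 = -40.544186
y = (87.260·-8220.842360 − -4040.104779·193.432) / 1490.548384 = 43.027683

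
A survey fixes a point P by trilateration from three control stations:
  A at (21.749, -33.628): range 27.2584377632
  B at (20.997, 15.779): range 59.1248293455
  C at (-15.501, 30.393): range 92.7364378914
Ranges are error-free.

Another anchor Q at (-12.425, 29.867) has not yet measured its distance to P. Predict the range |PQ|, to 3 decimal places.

90.242

eq1: (x − 21.749)² + (y + 33.628)² = 27.2584377632²
eq2: (x − 20.997)² + (y − 15.779)² = 59.1248293455²
eq3: (x + 15.501)² + (y − 30.393)² = 92.7364378914²
eq2−eq3, eq2−eq1 (x²,y² cancel):
  -72.996·x + 29.228·y = -4630.136868
  1.504·x − 98.814·y = 3666.733551
det = -72.996·-98.814 − 29.228·1.504 = 7169.067832
x = (-4630.136868·-98.814 − 29.228·3666.733551) / 7169.067832 = 48.869820
y = (-72.996·3666.733551 − -4630.136868·1.504) / 7169.067832 = -36.363606
|P − Q| = √((48.869820 − -12.425)² + (-36.363606 − 29.867)²) = 90.241610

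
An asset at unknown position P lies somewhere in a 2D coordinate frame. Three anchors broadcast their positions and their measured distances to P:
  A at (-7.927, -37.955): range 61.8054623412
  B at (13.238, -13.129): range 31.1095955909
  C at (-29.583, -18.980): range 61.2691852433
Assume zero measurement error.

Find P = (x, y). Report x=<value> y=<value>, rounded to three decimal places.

x=19.805 y=17.280

eq1: (x + 7.927)² + (y + 37.955)² = 61.8054623412²
eq2: (x − 13.238)² + (y + 13.129)² = 31.1095955909²
eq3: (x + 29.583)² + (y + 18.980)² = 61.2691852433²
eq3−eq1, eq3−eq2 (x²,y² cancel):
  43.312·x − 37.950·y = 202.022950
  85.642·x + 11.702·y = 1898.327119
det = 43.312·11.702 − -37.950·85.642 = 3756.950924
x = (202.022950·11.702 − -37.950·1898.327119) / 3756.950924 = 19.804780
y = (43.312·1898.327119 − 202.022950·85.642) / 3756.950924 = 17.279623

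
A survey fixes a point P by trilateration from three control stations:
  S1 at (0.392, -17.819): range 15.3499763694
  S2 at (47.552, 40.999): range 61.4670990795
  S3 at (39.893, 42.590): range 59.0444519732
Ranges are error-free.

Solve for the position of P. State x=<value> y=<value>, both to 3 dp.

eq1: (x − 0.392)² + (y + 17.819)² = 15.3499763694²
eq2: (x − 47.552)² + (y − 40.999)² = 61.4670990795²
eq3: (x − 39.893)² + (y − 42.590)² = 59.0444519732²
eq1−eq2, eq1−eq3 (x²,y² cancel):
  94.320·x + 117.636·y = 81.857785
  79.002·x + 120.818·y = -162.936410
det = 94.320·120.818 − 117.636·79.002 = 2102.074488
x = (81.857785·120.818 − 117.636·-162.936410) / 2102.074488 = 13.823050
y = (94.320·-162.936410 − 81.857785·79.002) / 2102.074488 = -10.387401

x=13.823 y=-10.387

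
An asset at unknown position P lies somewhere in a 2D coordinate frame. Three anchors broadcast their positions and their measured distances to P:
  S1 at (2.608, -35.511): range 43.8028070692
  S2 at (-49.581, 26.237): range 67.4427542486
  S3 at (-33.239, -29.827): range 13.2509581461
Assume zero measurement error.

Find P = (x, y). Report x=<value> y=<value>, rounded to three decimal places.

eq1: (x − 2.608)² + (y + 35.511)² = 43.8028070692²
eq2: (x + 49.581)² + (y − 26.237)² = 67.4427542486²
eq3: (x + 33.239)² + (y + 29.827)² = 13.2509581461²
eq3−eq1, eq3−eq2 (x²,y² cancel):
  71.694·x − 11.368·y = -2469.746280
  -32.684·x + 112.128·y = -3220.762529
det = 71.694·112.128 − -11.368·-32.684 = 7667.353120
x = (-2469.746280·112.128 − -11.368·-3220.762529) / 7667.353120 = -40.893035
y = (71.694·-3220.762529 − -2469.746280·-32.684) / 7667.353120 = -40.643822

x=-40.893 y=-40.644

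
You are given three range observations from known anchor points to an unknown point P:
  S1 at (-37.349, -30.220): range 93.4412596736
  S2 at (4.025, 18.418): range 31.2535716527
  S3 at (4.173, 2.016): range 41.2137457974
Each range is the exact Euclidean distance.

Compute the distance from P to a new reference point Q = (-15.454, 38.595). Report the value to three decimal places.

47.789

eq1: (x + 37.349)² + (y + 30.220)² = 93.4412596736²
eq2: (x − 4.025)² + (y − 18.418)² = 31.2535716527²
eq3: (x − 4.173)² + (y − 2.016)² = 41.2137457974²
eq3−eq2, eq3−eq1 (x²,y² cancel):
  -0.296·x + 32.804·y = 1055.732266
  -83.044·x − 64.472·y = -4745.978151
det = -0.296·-64.472 − 32.804·-83.044 = 2743.259088
x = (1055.732266·-64.472 − 32.804·-4745.978151) / 2743.259088 = 31.940802
y = (-0.296·-4745.978151 − 1055.732266·-83.044) / 2743.259088 = 32.471246
|P − Q| = √((31.940802 − -15.454)² + (32.471246 − 38.595)²) = 47.788782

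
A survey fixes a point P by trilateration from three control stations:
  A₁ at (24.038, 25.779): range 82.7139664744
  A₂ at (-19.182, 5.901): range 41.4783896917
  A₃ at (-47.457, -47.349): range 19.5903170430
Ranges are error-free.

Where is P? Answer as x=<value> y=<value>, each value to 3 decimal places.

eq1: (x − 24.038)² + (y − 25.779)² = 82.7139664744²
eq2: (x + 19.182)² + (y − 5.901)² = 41.4783896917²
eq3: (x + 47.457)² + (y + 47.349)² = 19.5903170430²
eq2−eq1, eq2−eq3 (x²,y² cancel):
  86.440·x + 39.756·y = -4281.532079
  -56.550·x − 106.500·y = 5428.000015
det = 86.440·-106.500 − 39.756·-56.550 = -6957.658200
x = (-4281.532079·-106.500 − 39.756·5428.000015) / -6957.658200 = -34.521328
y = (86.440·5428.000015 − -4281.532079·-56.550) / -6957.658200 = -32.636798

x=-34.521 y=-32.637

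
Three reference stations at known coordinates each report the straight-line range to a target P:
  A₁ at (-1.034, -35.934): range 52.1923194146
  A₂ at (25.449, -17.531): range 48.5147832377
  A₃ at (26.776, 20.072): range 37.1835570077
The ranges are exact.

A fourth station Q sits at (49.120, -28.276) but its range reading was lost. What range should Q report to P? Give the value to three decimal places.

73.637

eq1: (x + 1.034)² + (y + 35.934)² = 52.1923194146²
eq2: (x − 25.449)² + (y + 17.531)² = 48.5147832377²
eq3: (x − 26.776)² + (y − 20.072)² = 37.1835570077²
eq1−eq2, eq1−eq3 (x²,y² cancel):
  52.966·x + 36.806·y = 33.020063
  55.620·x + 112.012·y = 1168.939142
det = 52.966·112.012 − 36.806·55.620 = 3885.677872
x = (33.020063·112.012 − 36.806·1168.939142) / 3885.677872 = -10.120584
y = (52.966·1168.939142 − 33.020063·55.620) / 3885.677872 = 15.461255
|P − Q| = √((-10.120584 − 49.120)² + (15.461255 − -28.276)²) = 73.636908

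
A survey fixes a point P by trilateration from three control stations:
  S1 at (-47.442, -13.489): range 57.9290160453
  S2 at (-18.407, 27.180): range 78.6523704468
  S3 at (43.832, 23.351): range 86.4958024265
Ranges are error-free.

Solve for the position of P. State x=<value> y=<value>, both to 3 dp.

eq1: (x + 47.442)² + (y + 13.489)² = 57.9290160453²
eq2: (x + 18.407)² + (y − 27.180)² = 78.6523704468²
eq3: (x − 43.832)² + (y − 23.351)² = 86.4958024265²
eq3−eq1, eq3−eq2 (x²,y² cancel):
  -182.548·x − 73.680·y = 4091.935997
  -124.478·x + 7.658·y = -93.614915
det = -182.548·7.658 − -73.680·-124.478 = -10569.491624
x = (4091.935997·7.658 − -73.680·-93.614915) / -10569.491624 = -2.312174
y = (-182.548·-93.614915 − 4091.935997·-124.478) / -10569.491624 = -49.807999

x=-2.312 y=-49.808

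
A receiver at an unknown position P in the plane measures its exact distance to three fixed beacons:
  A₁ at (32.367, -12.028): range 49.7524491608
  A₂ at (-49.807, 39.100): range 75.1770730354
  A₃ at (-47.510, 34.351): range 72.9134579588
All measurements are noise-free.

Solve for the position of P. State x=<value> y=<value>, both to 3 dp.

x=25.347 y=37.227

eq1: (x − 32.367)² + (y + 12.028)² = 49.7524491608²
eq2: (x + 49.807)² + (y − 39.100)² = 75.1770730354²
eq3: (x + 47.510)² + (y − 34.351)² = 72.9134579588²
eq2−eq3, eq2−eq1 (x²,y² cancel):
  4.594·x − 9.498·y = -237.135989
  164.348·x − 102.256·y = 359.034337
det = 4.594·-102.256 − -9.498·164.348 = 1091.213240
x = (-237.135989·-102.256 − -9.498·359.034337) / 1091.213240 = 25.346729
y = (4.594·359.034337 − -237.135989·164.348) / 1091.213240 = 37.226665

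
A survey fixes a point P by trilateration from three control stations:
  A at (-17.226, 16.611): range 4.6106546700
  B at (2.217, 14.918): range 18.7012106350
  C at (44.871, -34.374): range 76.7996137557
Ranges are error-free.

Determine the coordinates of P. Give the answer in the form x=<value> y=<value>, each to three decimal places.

eq1: (x + 17.226)² + (y − 16.611)² = 4.6106546700²
eq2: (x − 2.217)² + (y − 14.918)² = 18.7012106350²
eq3: (x − 44.871)² + (y + 34.374)² = 76.7996137557²
eq1−eq2, eq1−eq3 (x²,y² cancel):
  38.886·x − 3.386·y = -673.675727
  124.194·x − 101.970·y = -3254.604417
det = 38.886·-101.970 − -3.386·124.194 = -3544.684536
x = (-673.675727·-101.970 − -3.386·-3254.604417) / -3544.684536 = -16.270735
y = (38.886·-3254.604417 − -673.675727·124.194) / -3544.684536 = 12.100390

x=-16.271 y=12.100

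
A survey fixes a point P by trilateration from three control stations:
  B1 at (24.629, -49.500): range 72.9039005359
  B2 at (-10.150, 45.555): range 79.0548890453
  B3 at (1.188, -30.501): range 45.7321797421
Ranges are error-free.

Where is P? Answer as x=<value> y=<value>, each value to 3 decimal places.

eq1: (x − 24.629)² + (y + 49.500)² = 72.9039005359²
eq2: (x + 10.150)² + (y − 45.555)² = 79.0548890453²
eq3: (x − 1.188)² + (y + 30.501)² = 45.7321797421²
eq3−eq2, eq3−eq1 (x²,y² cancel):
  -22.676·x + 152.112·y = -2911.685038
  46.882·x − 37.998·y = -1098.431153
det = -22.676·-37.998 − 152.112·46.882 = -6269.672136
x = (-2911.685038·-37.998 − 152.112·-1098.431153) / -6269.672136 = -44.296219
y = (-22.676·-1098.431153 − -2911.685038·46.882) / -6269.672136 = -25.745149

x=-44.296 y=-25.745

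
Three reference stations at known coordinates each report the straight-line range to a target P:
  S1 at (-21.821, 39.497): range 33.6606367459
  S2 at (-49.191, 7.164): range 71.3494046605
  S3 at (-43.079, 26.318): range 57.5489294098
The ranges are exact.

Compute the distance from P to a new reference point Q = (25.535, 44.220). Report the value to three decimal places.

14.130

eq1: (x + 21.821)² + (y − 39.497)² = 33.6606367459²
eq2: (x + 49.191)² + (y − 7.164)² = 71.3494046605²
eq3: (x + 43.079)² + (y − 26.318)² = 57.5489294098²
eq1−eq2, eq1−eq3 (x²,y² cancel):
  -54.740·x − 64.666·y = -3522.790752
  -42.516·x − 26.358·y = -1666.572495
det = -54.740·-26.358 − -64.666·-42.516 = -1306.502736
x = (-3522.790752·-26.358 − -64.666·-1666.572495) / -1306.502736 = 11.417395
y = (-54.740·-1666.572495 − -3522.790752·-42.516) / -1306.502736 = 44.811841
|P − Q| = √((11.417395 − 25.535)² + (44.811841 − 44.220)²) = 14.130005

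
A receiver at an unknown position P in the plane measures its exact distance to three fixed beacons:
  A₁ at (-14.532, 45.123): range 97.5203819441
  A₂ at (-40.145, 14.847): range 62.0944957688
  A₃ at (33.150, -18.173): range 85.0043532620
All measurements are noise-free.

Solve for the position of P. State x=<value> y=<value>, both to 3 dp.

eq1: (x + 14.532)² + (y − 45.123)² = 97.5203819441²
eq2: (x + 40.145)² + (y − 14.847)² = 62.0944957688²
eq3: (x − 33.150)² + (y + 18.173)² = 85.0043532620²
eq2−eq1, eq2−eq3 (x²,y² cancel):
  51.226·x + 60.552·y = -5239.288771
  146.590·x − 66.040·y = -3772.887674
det = 51.226·-66.040 − 60.552·146.590 = -12259.282720
x = (-5239.288771·-66.040 − 60.552·-3772.887674) / -12259.282720 = -46.859065
y = (51.226·-3772.887674 − -5239.288771·146.590) / -12259.282720 = -46.883444

x=-46.859 y=-46.883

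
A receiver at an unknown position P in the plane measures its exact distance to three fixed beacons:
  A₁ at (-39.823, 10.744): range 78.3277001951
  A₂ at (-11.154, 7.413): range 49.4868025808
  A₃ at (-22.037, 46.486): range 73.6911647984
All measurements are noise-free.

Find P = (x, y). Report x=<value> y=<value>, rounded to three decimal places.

x=38.219 y=4.065

eq1: (x + 39.823)² + (y − 10.744)² = 78.3277001951²
eq2: (x + 11.154)² + (y − 7.413)² = 49.4868025808²
eq3: (x + 22.037)² + (y − 46.486)² = 73.6911647984²
eq1−eq3, eq1−eq2 (x²,y² cancel):
  35.572·x + 71.484·y = 1650.113549
  57.338·x − 6.662·y = 2164.344408
det = 35.572·-6.662 − 71.484·57.338 = -4335.730256
x = (1650.113549·-6.662 − 71.484·2164.344408) / -4335.730256 = 38.219410
y = (35.572·2164.344408 − 1650.113549·57.338) / -4335.730256 = 4.064863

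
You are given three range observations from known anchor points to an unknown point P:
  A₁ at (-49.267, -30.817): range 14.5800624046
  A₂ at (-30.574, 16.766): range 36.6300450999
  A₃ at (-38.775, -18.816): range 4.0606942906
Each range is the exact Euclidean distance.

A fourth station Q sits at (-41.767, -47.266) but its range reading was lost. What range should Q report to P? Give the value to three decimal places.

eq1: (x + 49.267)² + (y + 30.817)² = 14.5800624046²
eq2: (x + 30.574)² + (y − 16.766)² = 36.6300450999²
eq3: (x + 38.775)² + (y + 18.816)² = 4.0606942906²
eq3−eq2, eq3−eq1 (x²,y² cancel):
  16.402·x + 71.164·y = -1966.945215
  -20.984·x − 24.002·y = 1323.293315
det = 16.402·-24.002 − 71.164·-20.984 = 1099.624572
x = (-1966.945215·-24.002 − 71.164·1323.293315) / 1099.624572 = -42.705690
y = (16.402·1323.293315 − -1966.945215·-20.984) / 1099.624572 = -17.796730
|P − Q| = √((-42.705690 − -41.767)² + (-17.796730 − -47.266)²) = 29.484217

29.484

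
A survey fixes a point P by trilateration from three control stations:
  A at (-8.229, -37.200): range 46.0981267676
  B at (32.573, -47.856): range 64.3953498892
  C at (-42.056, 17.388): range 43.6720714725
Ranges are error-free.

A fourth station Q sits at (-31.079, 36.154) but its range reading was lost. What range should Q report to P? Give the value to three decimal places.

eq1: (x + 8.229)² + (y + 37.200)² = 46.0981267676²
eq2: (x − 32.573)² + (y + 47.856)² = 64.3953498892²
eq3: (x + 42.056)² + (y − 17.388)² = 43.6720714725²
eq1−eq2, eq1−eq3 (x²,y² cancel):
  81.604·x − 21.312·y = -122.083172
  -67.654·x + 109.176·y = 837.280704
det = 81.604·109.176 − -21.312·-67.654 = 7467.356256
x = (-122.083172·109.176 − -21.312·837.280704) / 7467.356256 = 0.604709
y = (81.604·837.280704 − -122.083172·-67.654) / 7467.356256 = 8.043816
|P − Q| = √((0.604709 − -31.079)² + (8.043816 − 36.154)²) = 42.356107

42.356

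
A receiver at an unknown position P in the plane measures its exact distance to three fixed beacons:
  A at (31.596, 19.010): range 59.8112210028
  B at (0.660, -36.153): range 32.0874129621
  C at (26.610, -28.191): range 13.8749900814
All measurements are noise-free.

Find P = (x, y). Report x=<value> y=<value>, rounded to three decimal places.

eq1: (x − 31.596)² + (y − 19.010)² = 59.8112210028²
eq2: (x − 0.660)² + (y + 36.153)² = 32.0874129621²
eq3: (x − 26.610)² + (y + 28.191)² = 13.8749900814²
eq1−eq3, eq1−eq2 (x²,y² cancel):
  -9.972·x − 94.402·y = 3528.004073
  -61.872·x − 110.326·y = 2495.567780
det = -9.972·-110.326 − -94.402·-61.872 = -4740.669672
x = (3528.004073·-110.326 − -94.402·2495.567780) / -4740.669672 = 32.409765
y = (-9.972·2495.567780 − 3528.004073·-61.872) / -4740.669672 = -40.795685

x=32.410 y=-40.796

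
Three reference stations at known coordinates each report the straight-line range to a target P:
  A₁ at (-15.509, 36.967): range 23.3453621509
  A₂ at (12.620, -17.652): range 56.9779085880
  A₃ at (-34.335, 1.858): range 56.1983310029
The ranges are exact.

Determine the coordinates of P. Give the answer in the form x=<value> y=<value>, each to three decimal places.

x=7.737 y=39.116

eq1: (x + 15.509)² + (y − 36.967)² = 23.3453621509²
eq2: (x − 12.620)² + (y + 17.652)² = 56.9779085880²
eq3: (x + 34.335)² + (y − 1.858)² = 56.1983310029²
eq3−eq2, eq3−eq1 (x²,y² cancel):
  93.910·x − 39.020·y = -799.716545
  37.652·x + 70.218·y = 3037.990255
det = 93.910·70.218 − -39.020·37.652 = 8063.353420
x = (-799.716545·70.218 − -39.020·3037.990255) / 8063.353420 = 7.737213
y = (93.910·3037.990255 − -799.716545·37.652) / 8063.353420 = 39.116305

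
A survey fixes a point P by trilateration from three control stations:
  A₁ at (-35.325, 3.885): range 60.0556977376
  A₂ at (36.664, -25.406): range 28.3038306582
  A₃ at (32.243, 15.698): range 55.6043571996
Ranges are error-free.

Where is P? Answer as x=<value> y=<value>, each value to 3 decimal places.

x=10.158 y=-35.332

eq1: (x + 35.325)² + (y − 3.885)² = 60.0556977376²
eq2: (x − 36.664)² + (y + 25.406)² = 28.3038306582²
eq3: (x − 32.243)² + (y − 15.698)² = 55.6043571996²
eq3−eq1, eq3−eq2 (x²,y² cancel):
  -135.136·x − 23.626·y = -537.931694
  8.842·x − 82.208·y = 2994.413189
det = -135.136·-82.208 − -23.626·8.842 = 11318.161380
x = (-537.931694·-82.208 − -23.626·2994.413189) / 11318.161380 = 10.157860
y = (-135.136·2994.413189 − -537.931694·8.842) / 11318.161380 = -35.332296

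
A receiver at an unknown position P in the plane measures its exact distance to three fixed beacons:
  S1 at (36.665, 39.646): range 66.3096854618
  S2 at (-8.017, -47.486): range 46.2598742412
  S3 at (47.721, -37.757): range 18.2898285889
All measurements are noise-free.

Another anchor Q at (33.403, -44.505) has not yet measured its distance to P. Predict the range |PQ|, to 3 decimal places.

17.930

eq1: (x − 36.665)² + (y − 39.646)² = 66.3096854618²
eq2: (x + 8.017)² + (y + 47.486)² = 46.2598742412²
eq3: (x − 47.721)² + (y + 37.757)² = 18.2898285889²
eq3−eq2, eq3−eq1 (x²,y² cancel):
  -111.476·x − 19.458·y = -3189.150540
  -22.112·x + 154.806·y = -4849.213905
det = -111.476·154.806 − -19.458·-22.112 = -17687.408952
x = (-3189.150540·154.806 − -19.458·-4849.213905) / -17687.408952 = 33.247133
y = (-111.476·-4849.213905 − -3189.150540·-22.112) / -17687.408952 = -26.575542
|P − Q| = √((33.247133 − 33.403)² + (-26.575542 − -44.505)²) = 17.930136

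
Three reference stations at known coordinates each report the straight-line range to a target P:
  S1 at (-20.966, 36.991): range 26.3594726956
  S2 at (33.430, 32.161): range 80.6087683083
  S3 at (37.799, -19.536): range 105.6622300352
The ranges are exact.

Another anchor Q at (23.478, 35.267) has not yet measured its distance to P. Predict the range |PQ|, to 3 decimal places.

eq1: (x + 20.966)² + (y − 36.991)² = 26.3594726956²
eq2: (x − 33.430)² + (y − 32.161)² = 80.6087683083²
eq3: (x − 37.799)² + (y + 19.536)² = 105.6622300352²
eq2−eq3, eq2−eq1 (x²,y² cancel):
  8.738·x − 103.394·y = -5008.208452
  -108.792·x + 9.660·y = 5458.964143
det = 8.738·9.660 − -103.394·-108.792 = -11164.030968
x = (-5008.208452·9.660 − -103.394·5458.964143) / -11164.030968 = -46.223882
y = (8.738·5458.964143 − -5008.208452·-108.792) / -11164.030968 = 44.531638
|P − Q| = √((-46.223882 − 23.478)² + (44.531638 − 35.267)²) = 70.314905

70.315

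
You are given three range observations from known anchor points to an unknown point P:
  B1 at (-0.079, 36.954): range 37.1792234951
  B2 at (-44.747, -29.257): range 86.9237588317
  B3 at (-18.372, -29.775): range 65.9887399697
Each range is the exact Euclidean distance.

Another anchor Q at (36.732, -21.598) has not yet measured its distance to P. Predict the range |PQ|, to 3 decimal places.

eq1: (x + 0.079)² + (y − 36.954)² = 37.1792234951²
eq2: (x + 44.747)² + (y + 29.257)² = 86.9237588317²
eq3: (x + 18.372)² + (y + 29.775)² = 65.9887399697²
eq3−eq1, eq3−eq2 (x²,y² cancel):
  36.586·x + 133.458·y = 3113.742491
  -52.750·x + 1.036·y = -1567.040998
det = 36.586·1.036 − 133.458·-52.750 = 7077.812596
x = (3113.742491·1.036 − 133.458·-1567.040998) / 7077.812596 = 30.003619
y = (36.586·-1567.040998 − 3113.742491·-52.750) / 7077.812596 = 15.106101
|P − Q| = √((30.003619 − 36.732)² + (15.106101 − -21.598)²) = 37.315709

37.316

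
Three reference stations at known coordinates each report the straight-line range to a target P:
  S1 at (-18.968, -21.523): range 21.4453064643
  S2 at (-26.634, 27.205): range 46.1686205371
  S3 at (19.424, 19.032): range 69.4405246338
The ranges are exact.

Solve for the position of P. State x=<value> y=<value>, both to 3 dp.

x=-39.932 y=-17.007

eq1: (x + 18.968)² + (y + 21.523)² = 21.4453064643²
eq2: (x + 26.634)² + (y − 27.205)² = 46.1686205371²
eq3: (x − 19.424)² + (y − 19.032)² = 69.4405246338²
eq1−eq2, eq1−eq3 (x²,y² cancel):
  -15.332·x + 97.456·y = -1045.182925
  76.784·x + 81.110·y = -4445.601045
det = -15.332·81.110 − 97.456·76.784 = -8726.640024
x = (-1045.182925·81.110 − 97.456·-4445.601045) / -8726.640024 = -39.932403
y = (-15.332·-4445.601045 − -1045.182925·76.784) / -8726.640024 = -17.006921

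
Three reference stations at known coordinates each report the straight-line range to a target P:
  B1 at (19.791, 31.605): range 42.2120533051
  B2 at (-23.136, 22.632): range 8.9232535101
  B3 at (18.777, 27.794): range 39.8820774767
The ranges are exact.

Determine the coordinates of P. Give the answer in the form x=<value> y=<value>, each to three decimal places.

eq1: (x − 19.791)² + (y − 31.605)² = 42.2120533051²
eq2: (x + 23.136)² + (y − 22.632)² = 8.9232535101²
eq3: (x − 18.777)² + (y − 27.794)² = 39.8820774767²
eq3−eq1, eq3−eq2 (x²,y² cancel):
  2.028·x + 7.622·y = 74.200201
  -83.826·x − 10.324·y = 1433.355406
det = 2.028·-10.324 − 7.622·-83.826 = 617.984700
x = (74.200201·-10.324 − 7.622·1433.355406) / 617.984700 = -18.918070
y = (2.028·1433.355406 − 74.200201·-83.826) / 617.984700 = 14.768571

x=-18.918 y=14.769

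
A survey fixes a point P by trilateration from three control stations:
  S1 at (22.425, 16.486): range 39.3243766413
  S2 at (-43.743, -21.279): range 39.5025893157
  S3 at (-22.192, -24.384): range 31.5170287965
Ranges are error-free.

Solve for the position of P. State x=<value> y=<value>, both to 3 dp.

eq1: (x − 22.425)² + (y − 16.486)² = 39.3243766413²
eq2: (x + 43.743)² + (y + 21.279)² = 39.5025893157²
eq3: (x + 22.192)² + (y + 24.384)² = 31.5170287965²
eq2−eq3, eq2−eq1 (x²,y² cancel):
  43.102·x − 6.210·y = -712.050112
  132.336·x + 75.530·y = -1577.529105
det = 43.102·75.530 − -6.210·132.336 = 4077.300620
x = (-712.050112·75.530 − -6.210·-1577.529105) / 4077.300620 = -15.593062
y = (43.102·-1577.529105 − -712.050112·132.336) / 4077.300620 = 6.434454

x=-15.593 y=6.434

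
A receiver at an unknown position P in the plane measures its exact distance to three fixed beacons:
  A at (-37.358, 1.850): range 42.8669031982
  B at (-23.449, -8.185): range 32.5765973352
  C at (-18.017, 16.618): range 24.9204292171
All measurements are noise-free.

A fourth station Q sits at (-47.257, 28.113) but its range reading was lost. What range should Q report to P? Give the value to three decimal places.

56.339

eq1: (x + 37.358)² + (y − 1.850)² = 42.8669031982²
eq2: (x + 23.449)² + (y + 8.185)² = 32.5765973352²
eq3: (x + 18.017)² + (y − 16.618)² = 24.9204292171²
eq2−eq1, eq2−eq3 (x²,y² cancel):
  -27.818·x + 20.070·y = 5.856142
  10.864·x + 49.606·y = 424.127289
det = -27.818·49.606 − 20.070·10.864 = -1597.980188
x = (5.856142·49.606 − 20.070·424.127289) / -1597.980188 = 5.145079
y = (-27.818·424.127289 − 5.856142·10.864) / -1597.980188 = 7.423117
|P − Q| = √((5.145079 − -47.257)² + (7.423117 − 28.113)²) = 56.338701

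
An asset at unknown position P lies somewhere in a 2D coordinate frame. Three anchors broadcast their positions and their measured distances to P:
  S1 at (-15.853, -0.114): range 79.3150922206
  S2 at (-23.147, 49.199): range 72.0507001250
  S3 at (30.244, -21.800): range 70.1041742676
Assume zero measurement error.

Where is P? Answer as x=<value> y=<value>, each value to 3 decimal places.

x=48.823 y=45.797

eq1: (x + 15.853)² + (y + 0.114)² = 79.3150922206²
eq2: (x + 23.147)² + (y − 49.199)² = 72.0507001250²
eq3: (x − 30.244)² + (y + 21.800)² = 70.1041742676²
eq2−eq3, eq2−eq1 (x²,y² cancel):
  106.782·x − 141.998·y = -1289.677535
  14.588·x − 98.626·y = -3804.575070
det = 106.782·-98.626 − -141.998·14.588 = -8460.014708
x = (-1289.677535·-98.626 − -141.998·-3804.575070) / -8460.014708 = 48.823357
y = (106.782·-3804.575070 − -1289.677535·14.588) / -8460.014708 = 45.797358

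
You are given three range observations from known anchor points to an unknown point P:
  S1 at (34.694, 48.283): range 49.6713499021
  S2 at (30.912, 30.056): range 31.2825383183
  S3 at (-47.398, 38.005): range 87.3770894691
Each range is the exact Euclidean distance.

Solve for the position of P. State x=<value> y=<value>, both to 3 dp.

x=30.677 y=-1.226

eq1: (x − 34.694)² + (y − 48.283)² = 49.6713499021²
eq2: (x − 30.912)² + (y − 30.056)² = 31.2825383183²
eq3: (x + 47.398)² + (y − 38.005)² = 87.3770894691²
eq2−eq1, eq2−eq3 (x²,y² cancel):
  7.564·x + 36.454·y = 187.361048
  -156.620·x + 15.898·y = -4824.123011
det = 7.564·15.898 − 36.454·-156.620 = 5829.677952
x = (187.361048·15.898 − 36.454·-4824.123011) / 5829.677952 = 30.677037
y = (7.564·-4824.123011 − 187.361048·-156.620) / 5829.677952 = -1.225656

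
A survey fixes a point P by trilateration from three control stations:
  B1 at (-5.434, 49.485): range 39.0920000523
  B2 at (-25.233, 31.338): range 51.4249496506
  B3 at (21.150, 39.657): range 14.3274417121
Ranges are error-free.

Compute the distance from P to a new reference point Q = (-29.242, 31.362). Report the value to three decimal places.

eq1: (x + 5.434)² + (y − 49.485)² = 39.0920000523²
eq2: (x + 25.233)² + (y − 31.338)² = 51.4249496506²
eq3: (x − 21.150)² + (y − 39.657)² = 14.3274417121²
eq2−eq1, eq2−eq3 (x²,y² cancel):
  39.598·x + 36.294·y = 1975.860026
  92.766·x + 16.638·y = 2840.475477
det = 39.598·16.638 − 36.294·92.766 = -2708.017680
x = (1975.860026·16.638 − 36.294·2840.475477) / -2708.017680 = 25.929616
y = (39.598·2840.475477 − 1975.860026·92.766) / -2708.017680 = 26.150303
|P − Q| = √((25.929616 − -29.242)² + (26.150303 − 31.362)²) = 55.417226

55.417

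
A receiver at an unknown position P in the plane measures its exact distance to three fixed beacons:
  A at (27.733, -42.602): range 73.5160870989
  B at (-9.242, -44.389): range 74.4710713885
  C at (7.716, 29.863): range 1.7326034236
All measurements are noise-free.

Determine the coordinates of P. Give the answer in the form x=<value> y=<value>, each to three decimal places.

eq1: (x − 27.733)² + (y + 42.602)² = 73.5160870989²
eq2: (x + 9.242)² + (y + 44.389)² = 74.4710713885²
eq3: (x − 7.716)² + (y − 29.863)² = 1.7326034236²
eq1−eq3, eq1−eq2 (x²,y² cancel):
  -40.034·x + 144.930·y = 3768.898880
  -73.950·x − 3.574·y = -669.577219
det = -40.034·-3.574 − 144.930·-73.950 = 10860.655016
x = (3768.898880·-3.574 − 144.930·-669.577219) / 10860.655016 = 7.694912
y = (-40.034·-669.577219 − 3768.898880·-73.950) / 10860.655016 = 28.130525

x=7.695 y=28.131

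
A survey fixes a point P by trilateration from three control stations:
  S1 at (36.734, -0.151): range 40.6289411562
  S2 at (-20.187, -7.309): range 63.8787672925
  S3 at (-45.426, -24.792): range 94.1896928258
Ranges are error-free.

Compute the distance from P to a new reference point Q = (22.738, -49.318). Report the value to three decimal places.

eq1: (x − 36.734)² + (y + 0.151)² = 40.6289411562²
eq2: (x + 20.187)² + (y + 7.309)² = 63.8787672925²
eq3: (x + 45.426)² + (y + 24.792)² = 94.1896928258²
eq1−eq3, eq1−eq2 (x²,y² cancel):
  -164.320·x − 49.282·y = -5892.232192
  -113.842·x − 14.316·y = -3318.259158
det = -164.320·-14.316 − -49.282·-113.842 = -3257.956324
x = (-5892.232192·-14.316 − -49.282·-3318.259158) / -3257.956324 = 24.302736
y = (-164.320·-3318.259158 − -5892.232192·-113.842) / -3257.956324 = 38.529415
|P − Q| = √((24.302736 − 22.738)² + (38.529415 − -49.318)²) = 87.861350

87.861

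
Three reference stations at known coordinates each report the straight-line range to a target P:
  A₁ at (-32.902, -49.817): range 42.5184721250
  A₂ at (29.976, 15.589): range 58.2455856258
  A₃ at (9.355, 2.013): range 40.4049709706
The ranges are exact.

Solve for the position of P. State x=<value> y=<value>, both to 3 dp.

x=8.047 y=-38.371

eq1: (x + 32.902)² + (y + 49.817)² = 42.5184721250²
eq2: (x − 29.976)² + (y − 15.589)² = 58.2455856258²
eq3: (x − 9.355)² + (y − 2.013)² = 40.4049709706²
eq3−eq1, eq3−eq2 (x²,y² cancel):
  -84.514·x − 103.660·y = 3297.448106
  41.242·x + 27.152·y = -709.977263
det = -84.514·27.152 − -103.660·41.242 = 1980.421592
x = (3297.448106·27.152 − -103.660·-709.977263) / 1980.421592 = 8.046806
y = (-84.514·-709.977263 − 3297.448106·41.242) / 1980.421592 = -38.370788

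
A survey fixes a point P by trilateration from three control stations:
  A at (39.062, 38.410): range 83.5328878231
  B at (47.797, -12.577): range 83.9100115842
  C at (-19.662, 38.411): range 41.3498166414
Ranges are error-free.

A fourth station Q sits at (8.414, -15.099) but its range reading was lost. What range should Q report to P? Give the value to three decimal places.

eq1: (x − 39.062)² + (y − 38.410)² = 83.5328878231²
eq2: (x − 47.797)² + (y + 12.577)² = 83.9100115842²
eq3: (x + 19.662)² + (y − 38.411)² = 41.3498166414²
eq3−eq2, eq3−eq1 (x²,y² cancel):
  134.918·x − 101.976·y = -4750.347735
  117.448·x − 0.002·y = -4128.767233
det = 134.918·-0.002 − -101.976·117.448 = 11976.607412
x = (-4750.347735·-0.002 − -101.976·-4128.767233) / 11976.607412 = -35.154001
y = (134.918·-4128.767233 − -4750.347735·117.448) / 11976.607412 = 0.072961
|P − Q| = √((-35.154001 − 8.414)² + (0.072961 − -15.099)²) = 46.134142

46.134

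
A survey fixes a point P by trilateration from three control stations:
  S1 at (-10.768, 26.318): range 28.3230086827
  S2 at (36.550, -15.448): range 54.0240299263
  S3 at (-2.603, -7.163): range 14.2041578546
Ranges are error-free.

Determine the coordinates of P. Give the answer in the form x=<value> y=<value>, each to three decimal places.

eq1: (x + 10.768)² + (y − 26.318)² = 28.3230086827²
eq2: (x − 36.550)² + (y + 15.448)² = 54.0240299263²
eq3: (x + 2.603)² + (y + 7.163)² = 14.2041578546²
eq1−eq2, eq1−eq3 (x²,y² cancel):
  94.636·x − 83.532·y = -1350.446733
  16.330·x − 66.962·y = -150.068050
det = 94.636·-66.962 − -83.532·16.330 = -4972.938272
x = (-1350.446733·-66.962 − -83.532·-150.068050) / -4972.938272 = -15.663402
y = (94.636·-150.068050 − -1350.446733·16.330) / -4972.938272 = -1.578736

x=-15.663 y=-1.579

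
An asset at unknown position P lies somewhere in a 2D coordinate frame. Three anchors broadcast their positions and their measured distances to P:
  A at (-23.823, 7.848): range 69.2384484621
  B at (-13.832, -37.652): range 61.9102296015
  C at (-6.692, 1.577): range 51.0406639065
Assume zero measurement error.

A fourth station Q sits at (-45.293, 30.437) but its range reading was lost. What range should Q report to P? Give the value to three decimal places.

eq1: (x + 23.823)² + (y − 7.848)² = 69.2384484621²
eq2: (x + 13.832)² + (y + 37.652)² = 61.9102296015²
eq3: (x + 6.692)² + (y − 1.577)² = 51.0406639065²
eq2−eq3, eq2−eq1 (x²,y² cancel):
  14.280·x + 78.458·y = -334.000378
  -19.982·x + 91.000·y = -1940.957111
det = 14.280·91.000 − 78.458·-19.982 = 2867.227756
x = (-334.000378·91.000 − 78.458·-1940.957111) / 2867.227756 = 42.511300
y = (14.280·-1940.957111 − -334.000378·-19.982) / 2867.227756 = -11.994465
|P − Q| = √((42.511300 − -45.293)² + (-11.994465 − 30.437)²) = 97.519353

97.519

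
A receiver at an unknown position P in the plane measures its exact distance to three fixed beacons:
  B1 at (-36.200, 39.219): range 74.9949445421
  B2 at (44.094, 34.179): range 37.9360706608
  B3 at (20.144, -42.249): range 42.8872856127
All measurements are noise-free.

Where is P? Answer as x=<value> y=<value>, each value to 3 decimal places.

x=27.702 y=-0.033

eq1: (x + 36.200)² + (y − 39.219)² = 74.9949445421²
eq2: (x − 44.094)² + (y − 34.179)² = 37.9360706608²
eq3: (x − 20.144)² + (y + 42.249)² = 42.8872856127²
eq1−eq3, eq1−eq2 (x²,y² cancel):
  112.688·x − 162.936·y = 3127.111216
  160.588·x − 10.080·y = 4449.011166
det = 112.688·-10.080 − -162.936·160.588 = 25029.671328
x = (3127.111216·-10.080 − -162.936·4449.011166) / 25029.671328 = 27.702433
y = (112.688·4449.011166 − 3127.111216·160.588) / 25029.671328 = -0.033015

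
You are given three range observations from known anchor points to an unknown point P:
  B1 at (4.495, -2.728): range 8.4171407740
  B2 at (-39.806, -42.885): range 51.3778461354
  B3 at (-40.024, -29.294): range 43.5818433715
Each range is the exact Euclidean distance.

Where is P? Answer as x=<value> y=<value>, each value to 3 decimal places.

eq1: (x − 4.495)² + (y + 2.728)² = 8.4171407740²
eq2: (x + 39.806)² + (y + 42.885)² = 51.3778461354²
eq3: (x + 40.024)² + (y + 29.294)² = 43.5818433715²
eq1−eq3, eq1−eq2 (x²,y² cancel):
  -89.038·x − 53.132·y = 603.883190
  -88.602·x − 80.314·y = 827.159037
det = -89.038·-80.314 − -53.132·-88.602 = 2443.396468
x = (603.883190·-80.314 − -53.132·827.159037) / 2443.396468 = -1.862842
y = (-89.038·827.159037 − 603.883190·-88.602) / 2443.396468 = -8.243987

x=-1.863 y=-8.244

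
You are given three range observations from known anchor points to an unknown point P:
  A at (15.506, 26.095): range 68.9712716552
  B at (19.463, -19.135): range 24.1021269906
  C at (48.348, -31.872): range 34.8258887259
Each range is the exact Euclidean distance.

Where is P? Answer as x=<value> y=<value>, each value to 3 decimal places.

eq1: (x − 15.506)² + (y − 26.095)² = 68.9712716552²
eq2: (x − 19.463)² + (y + 19.135)² = 24.1021269906²
eq3: (x − 48.348)² + (y + 31.872)² = 34.8258887259²
eq3−eq1, eq3−eq2 (x²,y² cancel):
  -65.684·x + 115.934·y = -5976.162215
  -57.770·x + 25.474·y = -1976.466894
det = -65.684·25.474 − 115.934·-57.770 = 5024.272964
x = (-5976.162215·25.474 − 115.934·-1976.466894) / 5024.272964 = 15.306286
y = (-65.684·-1976.466894 − -5976.162215·-57.770) / 5024.272964 = -42.875983

x=15.306 y=-42.876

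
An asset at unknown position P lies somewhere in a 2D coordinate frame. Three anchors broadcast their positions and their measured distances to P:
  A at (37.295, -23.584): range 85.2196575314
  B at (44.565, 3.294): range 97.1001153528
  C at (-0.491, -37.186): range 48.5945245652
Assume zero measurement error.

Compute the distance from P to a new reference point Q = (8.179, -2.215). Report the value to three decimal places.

61.058

eq1: (x − 37.295)² + (y + 23.584)² = 85.2196575314²
eq2: (x − 44.565)² + (y − 3.294)² = 97.1001153528²
eq3: (x + 0.491)² + (y + 37.186)² = 48.5945245652²
eq3−eq2, eq3−eq1 (x²,y² cancel):
  90.112·x + 80.960·y = -6453.154600
  75.572·x + 27.204·y = -4336.879808
det = 90.112·27.204 − 80.960·75.572 = -3666.902272
x = (-6453.154600·27.204 − 80.960·-4336.879808) / -3666.902272 = -47.877516
y = (90.112·-4336.879808 − -6453.154600·75.572) / -3666.902272 = -26.418181
|P − Q| = √((-47.877516 − 8.179)² + (-26.418181 − -2.215)²) = 61.058389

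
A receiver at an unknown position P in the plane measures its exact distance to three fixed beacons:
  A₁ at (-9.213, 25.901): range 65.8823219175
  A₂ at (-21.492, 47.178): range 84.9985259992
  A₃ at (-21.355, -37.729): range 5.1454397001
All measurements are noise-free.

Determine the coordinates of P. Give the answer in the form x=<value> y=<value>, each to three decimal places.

eq1: (x + 9.213)² + (y − 25.901)² = 65.8823219175²
eq2: (x + 21.492)² + (y − 47.178)² = 84.9985259992²
eq3: (x + 21.355)² + (y + 37.729)² = 5.1454397001²
eq3−eq1, eq3−eq2 (x²,y² cancel):
  24.284·x + 127.260·y = -5437.777088
  -0.274·x + 169.814·y = -6390.117590
det = 24.284·169.814 − 127.260·-0.274 = 4158.632416
x = (-5437.777088·169.814 − 127.260·-6390.117590) / 4158.632416 = -26.500133
y = (24.284·-6390.117590 − -5437.777088·-0.274) / 4158.632416 = -37.672858

x=-26.500 y=-37.673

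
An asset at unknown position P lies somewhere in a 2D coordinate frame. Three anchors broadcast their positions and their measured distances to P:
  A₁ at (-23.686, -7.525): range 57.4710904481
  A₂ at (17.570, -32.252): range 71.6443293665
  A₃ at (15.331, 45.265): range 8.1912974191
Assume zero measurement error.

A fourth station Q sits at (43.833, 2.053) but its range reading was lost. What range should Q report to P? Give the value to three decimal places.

50.057

eq1: (x + 23.686)² + (y + 7.525)² = 57.4710904481²
eq2: (x − 17.570)² + (y + 32.252)² = 71.6443293665²
eq3: (x − 15.331)² + (y − 45.265)² = 8.1912974191²
eq1−eq3, eq1−eq2 (x²,y² cancel):
  78.034·x + 105.580·y = 4902.136449
  82.512·x − 49.454·y = -1098.739510
det = 78.034·-49.454 − 105.580·82.512 = -12570.710396
x = (4902.136449·-49.454 − 105.580·-1098.739510) / -12570.710396 = 10.057136
y = (78.034·-1098.739510 − 4902.136449·82.512) / -12570.710396 = 38.997328
|P − Q| = √((10.057136 − 43.833)² + (38.997328 − 2.053)²) = 50.056892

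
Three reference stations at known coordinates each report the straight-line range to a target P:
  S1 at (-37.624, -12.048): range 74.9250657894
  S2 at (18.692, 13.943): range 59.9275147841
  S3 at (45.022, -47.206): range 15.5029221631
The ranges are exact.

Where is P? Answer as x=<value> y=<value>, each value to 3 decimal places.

eq1: (x + 37.624)² + (y + 12.048)² = 74.9250657894²
eq2: (x − 18.692)² + (y − 13.943)² = 59.9275147841²
eq3: (x − 45.022)² + (y + 47.206)² = 15.5029221631²
eq3−eq2, eq3−eq1 (x²,y² cancel):
  -52.660·x + 122.298·y = -7062.555240
  -165.292·x + 70.316·y = -8068.092128
det = -52.660·70.316 − 122.298·-165.292 = 16512.040456
x = (-7062.555240·70.316 − 122.298·-8068.092128) / 16512.040456 = 29.681425
y = (-52.660·-8068.092128 − -7062.555240·-165.292) / 16512.040456 = -44.968285

x=29.681 y=-44.968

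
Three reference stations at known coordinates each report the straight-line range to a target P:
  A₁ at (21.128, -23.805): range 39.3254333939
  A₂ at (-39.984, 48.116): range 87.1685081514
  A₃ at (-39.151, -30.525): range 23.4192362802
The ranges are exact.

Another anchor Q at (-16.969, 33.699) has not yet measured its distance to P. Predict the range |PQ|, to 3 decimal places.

69.484

eq1: (x − 21.128)² + (y + 23.805)² = 39.3254333939²
eq2: (x + 39.984)² + (y − 48.116)² = 87.1685081514²
eq3: (x + 39.151)² + (y + 30.525)² = 23.4192362802²
eq2−eq3, eq2−eq1 (x²,y² cancel):
  1.666·x − 157.282·y = 5600.594899
  122.224·x − 143.842·y = 3151.059799
det = 1.666·-143.842 − -157.282·122.224 = 18983.994396
x = (5600.594899·-143.842 − -157.282·3151.059799) / 18983.994396 = -16.329323
y = (1.666·3151.059799 − 5600.594899·122.224) / 18983.994396 = -35.781587
|P − Q| = √((-16.329323 − -16.969)² + (-35.781587 − 33.699)²) = 69.483531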